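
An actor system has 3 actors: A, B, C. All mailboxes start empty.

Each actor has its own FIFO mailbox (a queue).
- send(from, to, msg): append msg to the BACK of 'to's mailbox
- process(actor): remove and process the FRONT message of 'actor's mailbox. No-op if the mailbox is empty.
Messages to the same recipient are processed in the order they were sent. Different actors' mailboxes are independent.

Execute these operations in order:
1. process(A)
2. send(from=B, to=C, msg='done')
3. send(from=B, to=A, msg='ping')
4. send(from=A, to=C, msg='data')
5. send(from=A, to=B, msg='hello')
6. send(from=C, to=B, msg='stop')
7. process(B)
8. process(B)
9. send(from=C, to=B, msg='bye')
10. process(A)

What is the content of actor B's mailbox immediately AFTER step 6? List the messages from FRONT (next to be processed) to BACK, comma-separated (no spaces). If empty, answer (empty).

After 1 (process(A)): A:[] B:[] C:[]
After 2 (send(from=B, to=C, msg='done')): A:[] B:[] C:[done]
After 3 (send(from=B, to=A, msg='ping')): A:[ping] B:[] C:[done]
After 4 (send(from=A, to=C, msg='data')): A:[ping] B:[] C:[done,data]
After 5 (send(from=A, to=B, msg='hello')): A:[ping] B:[hello] C:[done,data]
After 6 (send(from=C, to=B, msg='stop')): A:[ping] B:[hello,stop] C:[done,data]

hello,stop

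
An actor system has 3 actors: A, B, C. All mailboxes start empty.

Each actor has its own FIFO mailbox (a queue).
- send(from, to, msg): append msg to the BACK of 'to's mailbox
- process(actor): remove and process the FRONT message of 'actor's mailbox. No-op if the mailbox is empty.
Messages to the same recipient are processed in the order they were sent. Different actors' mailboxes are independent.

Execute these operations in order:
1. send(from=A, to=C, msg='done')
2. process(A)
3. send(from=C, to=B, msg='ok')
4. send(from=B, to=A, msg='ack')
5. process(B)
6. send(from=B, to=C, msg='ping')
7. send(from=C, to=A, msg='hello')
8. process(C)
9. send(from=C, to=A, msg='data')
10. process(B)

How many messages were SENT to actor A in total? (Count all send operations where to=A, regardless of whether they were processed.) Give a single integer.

After 1 (send(from=A, to=C, msg='done')): A:[] B:[] C:[done]
After 2 (process(A)): A:[] B:[] C:[done]
After 3 (send(from=C, to=B, msg='ok')): A:[] B:[ok] C:[done]
After 4 (send(from=B, to=A, msg='ack')): A:[ack] B:[ok] C:[done]
After 5 (process(B)): A:[ack] B:[] C:[done]
After 6 (send(from=B, to=C, msg='ping')): A:[ack] B:[] C:[done,ping]
After 7 (send(from=C, to=A, msg='hello')): A:[ack,hello] B:[] C:[done,ping]
After 8 (process(C)): A:[ack,hello] B:[] C:[ping]
After 9 (send(from=C, to=A, msg='data')): A:[ack,hello,data] B:[] C:[ping]
After 10 (process(B)): A:[ack,hello,data] B:[] C:[ping]

Answer: 3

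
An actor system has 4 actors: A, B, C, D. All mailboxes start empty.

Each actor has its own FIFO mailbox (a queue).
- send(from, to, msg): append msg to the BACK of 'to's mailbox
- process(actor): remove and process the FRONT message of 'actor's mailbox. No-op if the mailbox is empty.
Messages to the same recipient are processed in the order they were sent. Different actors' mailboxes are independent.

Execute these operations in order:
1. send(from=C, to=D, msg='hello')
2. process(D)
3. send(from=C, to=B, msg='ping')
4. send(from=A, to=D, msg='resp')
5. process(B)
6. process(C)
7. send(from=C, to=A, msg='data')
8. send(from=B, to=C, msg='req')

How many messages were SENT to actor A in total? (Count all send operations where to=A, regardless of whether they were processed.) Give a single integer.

After 1 (send(from=C, to=D, msg='hello')): A:[] B:[] C:[] D:[hello]
After 2 (process(D)): A:[] B:[] C:[] D:[]
After 3 (send(from=C, to=B, msg='ping')): A:[] B:[ping] C:[] D:[]
After 4 (send(from=A, to=D, msg='resp')): A:[] B:[ping] C:[] D:[resp]
After 5 (process(B)): A:[] B:[] C:[] D:[resp]
After 6 (process(C)): A:[] B:[] C:[] D:[resp]
After 7 (send(from=C, to=A, msg='data')): A:[data] B:[] C:[] D:[resp]
After 8 (send(from=B, to=C, msg='req')): A:[data] B:[] C:[req] D:[resp]

Answer: 1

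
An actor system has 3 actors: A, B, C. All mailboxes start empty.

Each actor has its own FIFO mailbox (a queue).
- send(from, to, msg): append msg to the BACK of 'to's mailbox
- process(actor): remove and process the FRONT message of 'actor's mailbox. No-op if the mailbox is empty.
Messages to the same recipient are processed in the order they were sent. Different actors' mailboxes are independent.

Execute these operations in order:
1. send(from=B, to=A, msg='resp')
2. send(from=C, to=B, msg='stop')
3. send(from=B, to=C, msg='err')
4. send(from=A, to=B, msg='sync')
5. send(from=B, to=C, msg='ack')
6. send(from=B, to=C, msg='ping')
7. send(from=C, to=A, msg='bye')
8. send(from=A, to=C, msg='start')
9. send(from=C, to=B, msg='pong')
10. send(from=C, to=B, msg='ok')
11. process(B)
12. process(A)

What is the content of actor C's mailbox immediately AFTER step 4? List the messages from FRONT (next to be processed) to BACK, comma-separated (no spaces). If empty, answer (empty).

After 1 (send(from=B, to=A, msg='resp')): A:[resp] B:[] C:[]
After 2 (send(from=C, to=B, msg='stop')): A:[resp] B:[stop] C:[]
After 3 (send(from=B, to=C, msg='err')): A:[resp] B:[stop] C:[err]
After 4 (send(from=A, to=B, msg='sync')): A:[resp] B:[stop,sync] C:[err]

err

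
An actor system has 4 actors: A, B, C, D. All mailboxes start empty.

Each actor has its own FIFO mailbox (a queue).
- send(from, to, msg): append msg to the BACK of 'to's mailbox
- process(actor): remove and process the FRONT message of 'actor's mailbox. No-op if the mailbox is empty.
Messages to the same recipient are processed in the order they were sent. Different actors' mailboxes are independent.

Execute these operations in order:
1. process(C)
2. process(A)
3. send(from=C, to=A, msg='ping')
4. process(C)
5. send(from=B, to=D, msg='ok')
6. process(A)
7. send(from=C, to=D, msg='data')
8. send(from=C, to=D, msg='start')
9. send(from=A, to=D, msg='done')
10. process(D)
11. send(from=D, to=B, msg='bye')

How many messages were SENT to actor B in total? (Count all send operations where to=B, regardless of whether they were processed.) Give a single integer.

After 1 (process(C)): A:[] B:[] C:[] D:[]
After 2 (process(A)): A:[] B:[] C:[] D:[]
After 3 (send(from=C, to=A, msg='ping')): A:[ping] B:[] C:[] D:[]
After 4 (process(C)): A:[ping] B:[] C:[] D:[]
After 5 (send(from=B, to=D, msg='ok')): A:[ping] B:[] C:[] D:[ok]
After 6 (process(A)): A:[] B:[] C:[] D:[ok]
After 7 (send(from=C, to=D, msg='data')): A:[] B:[] C:[] D:[ok,data]
After 8 (send(from=C, to=D, msg='start')): A:[] B:[] C:[] D:[ok,data,start]
After 9 (send(from=A, to=D, msg='done')): A:[] B:[] C:[] D:[ok,data,start,done]
After 10 (process(D)): A:[] B:[] C:[] D:[data,start,done]
After 11 (send(from=D, to=B, msg='bye')): A:[] B:[bye] C:[] D:[data,start,done]

Answer: 1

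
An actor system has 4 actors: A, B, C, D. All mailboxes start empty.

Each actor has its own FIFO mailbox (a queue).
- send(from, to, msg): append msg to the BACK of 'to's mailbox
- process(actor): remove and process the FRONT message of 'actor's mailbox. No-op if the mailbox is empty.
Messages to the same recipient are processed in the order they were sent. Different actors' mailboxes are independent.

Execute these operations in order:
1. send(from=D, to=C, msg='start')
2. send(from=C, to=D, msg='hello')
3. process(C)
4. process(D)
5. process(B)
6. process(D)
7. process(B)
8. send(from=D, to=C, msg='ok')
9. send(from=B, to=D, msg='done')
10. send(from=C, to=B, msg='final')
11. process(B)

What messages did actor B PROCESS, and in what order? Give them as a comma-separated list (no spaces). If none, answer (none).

After 1 (send(from=D, to=C, msg='start')): A:[] B:[] C:[start] D:[]
After 2 (send(from=C, to=D, msg='hello')): A:[] B:[] C:[start] D:[hello]
After 3 (process(C)): A:[] B:[] C:[] D:[hello]
After 4 (process(D)): A:[] B:[] C:[] D:[]
After 5 (process(B)): A:[] B:[] C:[] D:[]
After 6 (process(D)): A:[] B:[] C:[] D:[]
After 7 (process(B)): A:[] B:[] C:[] D:[]
After 8 (send(from=D, to=C, msg='ok')): A:[] B:[] C:[ok] D:[]
After 9 (send(from=B, to=D, msg='done')): A:[] B:[] C:[ok] D:[done]
After 10 (send(from=C, to=B, msg='final')): A:[] B:[final] C:[ok] D:[done]
After 11 (process(B)): A:[] B:[] C:[ok] D:[done]

Answer: final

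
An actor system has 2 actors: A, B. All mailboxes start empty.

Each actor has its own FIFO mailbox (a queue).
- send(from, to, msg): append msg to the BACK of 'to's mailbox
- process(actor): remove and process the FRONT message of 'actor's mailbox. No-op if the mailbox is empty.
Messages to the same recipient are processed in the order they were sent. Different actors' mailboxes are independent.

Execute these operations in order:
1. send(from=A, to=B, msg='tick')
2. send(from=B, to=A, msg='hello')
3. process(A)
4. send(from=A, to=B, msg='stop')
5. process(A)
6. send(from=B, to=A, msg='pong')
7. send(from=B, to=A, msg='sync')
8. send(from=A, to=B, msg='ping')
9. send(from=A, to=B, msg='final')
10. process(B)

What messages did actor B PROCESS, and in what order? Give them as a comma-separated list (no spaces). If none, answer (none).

Answer: tick

Derivation:
After 1 (send(from=A, to=B, msg='tick')): A:[] B:[tick]
After 2 (send(from=B, to=A, msg='hello')): A:[hello] B:[tick]
After 3 (process(A)): A:[] B:[tick]
After 4 (send(from=A, to=B, msg='stop')): A:[] B:[tick,stop]
After 5 (process(A)): A:[] B:[tick,stop]
After 6 (send(from=B, to=A, msg='pong')): A:[pong] B:[tick,stop]
After 7 (send(from=B, to=A, msg='sync')): A:[pong,sync] B:[tick,stop]
After 8 (send(from=A, to=B, msg='ping')): A:[pong,sync] B:[tick,stop,ping]
After 9 (send(from=A, to=B, msg='final')): A:[pong,sync] B:[tick,stop,ping,final]
After 10 (process(B)): A:[pong,sync] B:[stop,ping,final]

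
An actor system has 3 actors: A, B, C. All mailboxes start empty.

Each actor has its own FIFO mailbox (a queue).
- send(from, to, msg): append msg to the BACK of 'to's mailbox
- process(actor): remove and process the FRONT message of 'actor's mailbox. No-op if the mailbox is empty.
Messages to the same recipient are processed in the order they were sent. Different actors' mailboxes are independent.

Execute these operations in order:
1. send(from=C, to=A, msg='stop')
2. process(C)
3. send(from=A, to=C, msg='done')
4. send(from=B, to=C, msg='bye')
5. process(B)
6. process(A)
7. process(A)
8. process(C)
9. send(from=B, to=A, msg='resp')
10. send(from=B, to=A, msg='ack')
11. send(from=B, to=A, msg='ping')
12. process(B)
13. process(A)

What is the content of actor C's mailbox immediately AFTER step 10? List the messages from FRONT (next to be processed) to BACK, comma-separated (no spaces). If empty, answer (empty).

After 1 (send(from=C, to=A, msg='stop')): A:[stop] B:[] C:[]
After 2 (process(C)): A:[stop] B:[] C:[]
After 3 (send(from=A, to=C, msg='done')): A:[stop] B:[] C:[done]
After 4 (send(from=B, to=C, msg='bye')): A:[stop] B:[] C:[done,bye]
After 5 (process(B)): A:[stop] B:[] C:[done,bye]
After 6 (process(A)): A:[] B:[] C:[done,bye]
After 7 (process(A)): A:[] B:[] C:[done,bye]
After 8 (process(C)): A:[] B:[] C:[bye]
After 9 (send(from=B, to=A, msg='resp')): A:[resp] B:[] C:[bye]
After 10 (send(from=B, to=A, msg='ack')): A:[resp,ack] B:[] C:[bye]

bye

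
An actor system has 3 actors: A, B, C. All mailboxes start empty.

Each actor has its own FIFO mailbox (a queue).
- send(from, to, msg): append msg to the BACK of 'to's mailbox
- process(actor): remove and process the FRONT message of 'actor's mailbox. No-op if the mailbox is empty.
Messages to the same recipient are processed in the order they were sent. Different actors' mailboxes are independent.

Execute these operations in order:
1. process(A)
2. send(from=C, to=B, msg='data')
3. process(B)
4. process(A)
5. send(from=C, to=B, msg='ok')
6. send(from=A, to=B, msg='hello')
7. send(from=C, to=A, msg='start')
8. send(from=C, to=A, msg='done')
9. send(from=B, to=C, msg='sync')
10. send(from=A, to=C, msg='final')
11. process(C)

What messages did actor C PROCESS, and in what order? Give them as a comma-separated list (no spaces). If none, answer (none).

After 1 (process(A)): A:[] B:[] C:[]
After 2 (send(from=C, to=B, msg='data')): A:[] B:[data] C:[]
After 3 (process(B)): A:[] B:[] C:[]
After 4 (process(A)): A:[] B:[] C:[]
After 5 (send(from=C, to=B, msg='ok')): A:[] B:[ok] C:[]
After 6 (send(from=A, to=B, msg='hello')): A:[] B:[ok,hello] C:[]
After 7 (send(from=C, to=A, msg='start')): A:[start] B:[ok,hello] C:[]
After 8 (send(from=C, to=A, msg='done')): A:[start,done] B:[ok,hello] C:[]
After 9 (send(from=B, to=C, msg='sync')): A:[start,done] B:[ok,hello] C:[sync]
After 10 (send(from=A, to=C, msg='final')): A:[start,done] B:[ok,hello] C:[sync,final]
After 11 (process(C)): A:[start,done] B:[ok,hello] C:[final]

Answer: sync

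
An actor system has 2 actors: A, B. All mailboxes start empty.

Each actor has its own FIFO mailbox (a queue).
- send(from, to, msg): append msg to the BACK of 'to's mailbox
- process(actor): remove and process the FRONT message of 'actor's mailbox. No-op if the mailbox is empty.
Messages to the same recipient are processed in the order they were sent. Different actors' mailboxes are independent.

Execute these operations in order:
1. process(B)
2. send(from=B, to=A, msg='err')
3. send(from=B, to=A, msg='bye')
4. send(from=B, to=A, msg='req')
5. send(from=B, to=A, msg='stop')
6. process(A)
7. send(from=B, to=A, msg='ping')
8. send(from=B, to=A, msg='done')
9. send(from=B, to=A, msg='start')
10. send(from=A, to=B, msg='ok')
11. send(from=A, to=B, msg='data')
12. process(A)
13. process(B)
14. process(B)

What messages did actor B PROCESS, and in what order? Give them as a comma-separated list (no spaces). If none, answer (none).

After 1 (process(B)): A:[] B:[]
After 2 (send(from=B, to=A, msg='err')): A:[err] B:[]
After 3 (send(from=B, to=A, msg='bye')): A:[err,bye] B:[]
After 4 (send(from=B, to=A, msg='req')): A:[err,bye,req] B:[]
After 5 (send(from=B, to=A, msg='stop')): A:[err,bye,req,stop] B:[]
After 6 (process(A)): A:[bye,req,stop] B:[]
After 7 (send(from=B, to=A, msg='ping')): A:[bye,req,stop,ping] B:[]
After 8 (send(from=B, to=A, msg='done')): A:[bye,req,stop,ping,done] B:[]
After 9 (send(from=B, to=A, msg='start')): A:[bye,req,stop,ping,done,start] B:[]
After 10 (send(from=A, to=B, msg='ok')): A:[bye,req,stop,ping,done,start] B:[ok]
After 11 (send(from=A, to=B, msg='data')): A:[bye,req,stop,ping,done,start] B:[ok,data]
After 12 (process(A)): A:[req,stop,ping,done,start] B:[ok,data]
After 13 (process(B)): A:[req,stop,ping,done,start] B:[data]
After 14 (process(B)): A:[req,stop,ping,done,start] B:[]

Answer: ok,data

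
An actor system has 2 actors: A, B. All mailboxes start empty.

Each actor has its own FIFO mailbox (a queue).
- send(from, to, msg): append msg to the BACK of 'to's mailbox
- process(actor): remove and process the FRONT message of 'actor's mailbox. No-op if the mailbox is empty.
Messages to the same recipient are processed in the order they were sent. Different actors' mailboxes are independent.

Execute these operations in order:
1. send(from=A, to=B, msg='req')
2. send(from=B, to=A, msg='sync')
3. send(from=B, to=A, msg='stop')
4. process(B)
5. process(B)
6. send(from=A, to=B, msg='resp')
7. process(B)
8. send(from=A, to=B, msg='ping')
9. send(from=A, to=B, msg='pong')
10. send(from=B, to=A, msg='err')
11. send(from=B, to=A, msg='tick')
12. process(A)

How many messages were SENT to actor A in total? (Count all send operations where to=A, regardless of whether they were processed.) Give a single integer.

After 1 (send(from=A, to=B, msg='req')): A:[] B:[req]
After 2 (send(from=B, to=A, msg='sync')): A:[sync] B:[req]
After 3 (send(from=B, to=A, msg='stop')): A:[sync,stop] B:[req]
After 4 (process(B)): A:[sync,stop] B:[]
After 5 (process(B)): A:[sync,stop] B:[]
After 6 (send(from=A, to=B, msg='resp')): A:[sync,stop] B:[resp]
After 7 (process(B)): A:[sync,stop] B:[]
After 8 (send(from=A, to=B, msg='ping')): A:[sync,stop] B:[ping]
After 9 (send(from=A, to=B, msg='pong')): A:[sync,stop] B:[ping,pong]
After 10 (send(from=B, to=A, msg='err')): A:[sync,stop,err] B:[ping,pong]
After 11 (send(from=B, to=A, msg='tick')): A:[sync,stop,err,tick] B:[ping,pong]
After 12 (process(A)): A:[stop,err,tick] B:[ping,pong]

Answer: 4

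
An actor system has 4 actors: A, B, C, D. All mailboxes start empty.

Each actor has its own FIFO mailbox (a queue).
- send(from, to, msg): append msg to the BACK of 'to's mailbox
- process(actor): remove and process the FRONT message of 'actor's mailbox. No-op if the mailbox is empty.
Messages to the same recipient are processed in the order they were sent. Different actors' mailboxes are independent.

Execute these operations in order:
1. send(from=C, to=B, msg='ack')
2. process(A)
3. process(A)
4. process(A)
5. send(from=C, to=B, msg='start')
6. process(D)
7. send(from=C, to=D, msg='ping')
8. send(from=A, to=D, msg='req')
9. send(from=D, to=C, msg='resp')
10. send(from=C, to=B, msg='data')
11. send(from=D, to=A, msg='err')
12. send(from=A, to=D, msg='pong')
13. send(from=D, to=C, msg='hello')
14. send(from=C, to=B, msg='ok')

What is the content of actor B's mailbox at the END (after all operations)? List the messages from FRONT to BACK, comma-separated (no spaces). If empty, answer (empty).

Answer: ack,start,data,ok

Derivation:
After 1 (send(from=C, to=B, msg='ack')): A:[] B:[ack] C:[] D:[]
After 2 (process(A)): A:[] B:[ack] C:[] D:[]
After 3 (process(A)): A:[] B:[ack] C:[] D:[]
After 4 (process(A)): A:[] B:[ack] C:[] D:[]
After 5 (send(from=C, to=B, msg='start')): A:[] B:[ack,start] C:[] D:[]
After 6 (process(D)): A:[] B:[ack,start] C:[] D:[]
After 7 (send(from=C, to=D, msg='ping')): A:[] B:[ack,start] C:[] D:[ping]
After 8 (send(from=A, to=D, msg='req')): A:[] B:[ack,start] C:[] D:[ping,req]
After 9 (send(from=D, to=C, msg='resp')): A:[] B:[ack,start] C:[resp] D:[ping,req]
After 10 (send(from=C, to=B, msg='data')): A:[] B:[ack,start,data] C:[resp] D:[ping,req]
After 11 (send(from=D, to=A, msg='err')): A:[err] B:[ack,start,data] C:[resp] D:[ping,req]
After 12 (send(from=A, to=D, msg='pong')): A:[err] B:[ack,start,data] C:[resp] D:[ping,req,pong]
After 13 (send(from=D, to=C, msg='hello')): A:[err] B:[ack,start,data] C:[resp,hello] D:[ping,req,pong]
After 14 (send(from=C, to=B, msg='ok')): A:[err] B:[ack,start,data,ok] C:[resp,hello] D:[ping,req,pong]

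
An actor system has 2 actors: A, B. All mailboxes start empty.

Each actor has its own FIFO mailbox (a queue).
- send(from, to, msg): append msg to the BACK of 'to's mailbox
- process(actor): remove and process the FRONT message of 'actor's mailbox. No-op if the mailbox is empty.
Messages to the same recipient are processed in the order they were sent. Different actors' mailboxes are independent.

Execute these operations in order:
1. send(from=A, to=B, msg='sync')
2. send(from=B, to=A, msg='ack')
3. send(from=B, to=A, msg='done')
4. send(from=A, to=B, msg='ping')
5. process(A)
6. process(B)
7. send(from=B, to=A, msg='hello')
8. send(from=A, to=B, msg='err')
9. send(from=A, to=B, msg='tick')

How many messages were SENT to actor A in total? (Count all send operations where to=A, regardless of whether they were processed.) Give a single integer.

After 1 (send(from=A, to=B, msg='sync')): A:[] B:[sync]
After 2 (send(from=B, to=A, msg='ack')): A:[ack] B:[sync]
After 3 (send(from=B, to=A, msg='done')): A:[ack,done] B:[sync]
After 4 (send(from=A, to=B, msg='ping')): A:[ack,done] B:[sync,ping]
After 5 (process(A)): A:[done] B:[sync,ping]
After 6 (process(B)): A:[done] B:[ping]
After 7 (send(from=B, to=A, msg='hello')): A:[done,hello] B:[ping]
After 8 (send(from=A, to=B, msg='err')): A:[done,hello] B:[ping,err]
After 9 (send(from=A, to=B, msg='tick')): A:[done,hello] B:[ping,err,tick]

Answer: 3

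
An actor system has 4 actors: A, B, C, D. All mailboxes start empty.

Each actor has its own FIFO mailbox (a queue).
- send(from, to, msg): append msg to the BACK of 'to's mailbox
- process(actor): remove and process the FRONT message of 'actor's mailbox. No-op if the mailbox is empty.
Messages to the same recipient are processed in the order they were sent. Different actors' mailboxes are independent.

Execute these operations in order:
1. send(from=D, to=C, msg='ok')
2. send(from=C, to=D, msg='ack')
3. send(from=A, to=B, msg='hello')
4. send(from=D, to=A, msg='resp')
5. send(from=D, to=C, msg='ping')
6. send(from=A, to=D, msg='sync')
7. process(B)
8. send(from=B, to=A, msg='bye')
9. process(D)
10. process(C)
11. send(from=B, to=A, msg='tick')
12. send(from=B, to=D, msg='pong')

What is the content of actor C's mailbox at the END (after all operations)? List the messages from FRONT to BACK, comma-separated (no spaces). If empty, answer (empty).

Answer: ping

Derivation:
After 1 (send(from=D, to=C, msg='ok')): A:[] B:[] C:[ok] D:[]
After 2 (send(from=C, to=D, msg='ack')): A:[] B:[] C:[ok] D:[ack]
After 3 (send(from=A, to=B, msg='hello')): A:[] B:[hello] C:[ok] D:[ack]
After 4 (send(from=D, to=A, msg='resp')): A:[resp] B:[hello] C:[ok] D:[ack]
After 5 (send(from=D, to=C, msg='ping')): A:[resp] B:[hello] C:[ok,ping] D:[ack]
After 6 (send(from=A, to=D, msg='sync')): A:[resp] B:[hello] C:[ok,ping] D:[ack,sync]
After 7 (process(B)): A:[resp] B:[] C:[ok,ping] D:[ack,sync]
After 8 (send(from=B, to=A, msg='bye')): A:[resp,bye] B:[] C:[ok,ping] D:[ack,sync]
After 9 (process(D)): A:[resp,bye] B:[] C:[ok,ping] D:[sync]
After 10 (process(C)): A:[resp,bye] B:[] C:[ping] D:[sync]
After 11 (send(from=B, to=A, msg='tick')): A:[resp,bye,tick] B:[] C:[ping] D:[sync]
After 12 (send(from=B, to=D, msg='pong')): A:[resp,bye,tick] B:[] C:[ping] D:[sync,pong]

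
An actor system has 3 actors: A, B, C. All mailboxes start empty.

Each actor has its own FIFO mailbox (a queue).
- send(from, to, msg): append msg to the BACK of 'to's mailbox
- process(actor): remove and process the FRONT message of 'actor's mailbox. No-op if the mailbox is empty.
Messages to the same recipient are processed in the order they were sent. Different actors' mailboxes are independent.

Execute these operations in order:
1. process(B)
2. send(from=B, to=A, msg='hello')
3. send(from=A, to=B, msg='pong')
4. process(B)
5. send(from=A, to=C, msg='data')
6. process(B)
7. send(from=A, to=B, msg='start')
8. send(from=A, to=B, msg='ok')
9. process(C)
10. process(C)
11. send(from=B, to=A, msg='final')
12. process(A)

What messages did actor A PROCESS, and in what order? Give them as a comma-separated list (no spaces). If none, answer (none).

Answer: hello

Derivation:
After 1 (process(B)): A:[] B:[] C:[]
After 2 (send(from=B, to=A, msg='hello')): A:[hello] B:[] C:[]
After 3 (send(from=A, to=B, msg='pong')): A:[hello] B:[pong] C:[]
After 4 (process(B)): A:[hello] B:[] C:[]
After 5 (send(from=A, to=C, msg='data')): A:[hello] B:[] C:[data]
After 6 (process(B)): A:[hello] B:[] C:[data]
After 7 (send(from=A, to=B, msg='start')): A:[hello] B:[start] C:[data]
After 8 (send(from=A, to=B, msg='ok')): A:[hello] B:[start,ok] C:[data]
After 9 (process(C)): A:[hello] B:[start,ok] C:[]
After 10 (process(C)): A:[hello] B:[start,ok] C:[]
After 11 (send(from=B, to=A, msg='final')): A:[hello,final] B:[start,ok] C:[]
After 12 (process(A)): A:[final] B:[start,ok] C:[]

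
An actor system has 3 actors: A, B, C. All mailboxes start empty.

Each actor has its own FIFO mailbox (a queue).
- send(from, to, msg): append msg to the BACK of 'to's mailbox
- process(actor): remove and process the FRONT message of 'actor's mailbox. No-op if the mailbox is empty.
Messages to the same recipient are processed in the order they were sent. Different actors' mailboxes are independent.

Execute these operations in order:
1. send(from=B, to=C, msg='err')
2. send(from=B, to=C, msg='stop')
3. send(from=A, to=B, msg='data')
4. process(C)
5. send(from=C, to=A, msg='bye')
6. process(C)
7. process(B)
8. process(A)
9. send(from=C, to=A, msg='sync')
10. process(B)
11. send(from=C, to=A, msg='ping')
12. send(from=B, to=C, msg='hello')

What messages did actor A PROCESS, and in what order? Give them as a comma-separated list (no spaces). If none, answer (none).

After 1 (send(from=B, to=C, msg='err')): A:[] B:[] C:[err]
After 2 (send(from=B, to=C, msg='stop')): A:[] B:[] C:[err,stop]
After 3 (send(from=A, to=B, msg='data')): A:[] B:[data] C:[err,stop]
After 4 (process(C)): A:[] B:[data] C:[stop]
After 5 (send(from=C, to=A, msg='bye')): A:[bye] B:[data] C:[stop]
After 6 (process(C)): A:[bye] B:[data] C:[]
After 7 (process(B)): A:[bye] B:[] C:[]
After 8 (process(A)): A:[] B:[] C:[]
After 9 (send(from=C, to=A, msg='sync')): A:[sync] B:[] C:[]
After 10 (process(B)): A:[sync] B:[] C:[]
After 11 (send(from=C, to=A, msg='ping')): A:[sync,ping] B:[] C:[]
After 12 (send(from=B, to=C, msg='hello')): A:[sync,ping] B:[] C:[hello]

Answer: bye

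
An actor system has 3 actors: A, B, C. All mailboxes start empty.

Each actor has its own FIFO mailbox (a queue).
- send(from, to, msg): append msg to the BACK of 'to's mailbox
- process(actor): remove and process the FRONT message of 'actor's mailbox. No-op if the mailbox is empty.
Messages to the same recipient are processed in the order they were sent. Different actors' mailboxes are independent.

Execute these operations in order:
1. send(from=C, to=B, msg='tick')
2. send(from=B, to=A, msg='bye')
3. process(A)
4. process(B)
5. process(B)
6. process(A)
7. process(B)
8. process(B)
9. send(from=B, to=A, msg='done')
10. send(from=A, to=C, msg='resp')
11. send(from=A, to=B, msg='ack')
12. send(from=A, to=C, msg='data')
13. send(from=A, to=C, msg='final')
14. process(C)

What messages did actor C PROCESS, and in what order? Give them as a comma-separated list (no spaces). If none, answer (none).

Answer: resp

Derivation:
After 1 (send(from=C, to=B, msg='tick')): A:[] B:[tick] C:[]
After 2 (send(from=B, to=A, msg='bye')): A:[bye] B:[tick] C:[]
After 3 (process(A)): A:[] B:[tick] C:[]
After 4 (process(B)): A:[] B:[] C:[]
After 5 (process(B)): A:[] B:[] C:[]
After 6 (process(A)): A:[] B:[] C:[]
After 7 (process(B)): A:[] B:[] C:[]
After 8 (process(B)): A:[] B:[] C:[]
After 9 (send(from=B, to=A, msg='done')): A:[done] B:[] C:[]
After 10 (send(from=A, to=C, msg='resp')): A:[done] B:[] C:[resp]
After 11 (send(from=A, to=B, msg='ack')): A:[done] B:[ack] C:[resp]
After 12 (send(from=A, to=C, msg='data')): A:[done] B:[ack] C:[resp,data]
After 13 (send(from=A, to=C, msg='final')): A:[done] B:[ack] C:[resp,data,final]
After 14 (process(C)): A:[done] B:[ack] C:[data,final]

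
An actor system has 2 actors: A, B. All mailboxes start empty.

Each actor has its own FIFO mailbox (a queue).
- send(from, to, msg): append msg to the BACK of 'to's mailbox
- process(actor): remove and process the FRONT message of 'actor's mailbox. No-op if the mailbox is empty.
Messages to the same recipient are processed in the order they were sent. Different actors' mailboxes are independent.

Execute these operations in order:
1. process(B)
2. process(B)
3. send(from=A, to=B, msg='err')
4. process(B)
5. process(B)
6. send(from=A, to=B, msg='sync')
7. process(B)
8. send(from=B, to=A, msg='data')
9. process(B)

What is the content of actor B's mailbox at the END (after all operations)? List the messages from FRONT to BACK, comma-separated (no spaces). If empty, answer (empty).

After 1 (process(B)): A:[] B:[]
After 2 (process(B)): A:[] B:[]
After 3 (send(from=A, to=B, msg='err')): A:[] B:[err]
After 4 (process(B)): A:[] B:[]
After 5 (process(B)): A:[] B:[]
After 6 (send(from=A, to=B, msg='sync')): A:[] B:[sync]
After 7 (process(B)): A:[] B:[]
After 8 (send(from=B, to=A, msg='data')): A:[data] B:[]
After 9 (process(B)): A:[data] B:[]

Answer: (empty)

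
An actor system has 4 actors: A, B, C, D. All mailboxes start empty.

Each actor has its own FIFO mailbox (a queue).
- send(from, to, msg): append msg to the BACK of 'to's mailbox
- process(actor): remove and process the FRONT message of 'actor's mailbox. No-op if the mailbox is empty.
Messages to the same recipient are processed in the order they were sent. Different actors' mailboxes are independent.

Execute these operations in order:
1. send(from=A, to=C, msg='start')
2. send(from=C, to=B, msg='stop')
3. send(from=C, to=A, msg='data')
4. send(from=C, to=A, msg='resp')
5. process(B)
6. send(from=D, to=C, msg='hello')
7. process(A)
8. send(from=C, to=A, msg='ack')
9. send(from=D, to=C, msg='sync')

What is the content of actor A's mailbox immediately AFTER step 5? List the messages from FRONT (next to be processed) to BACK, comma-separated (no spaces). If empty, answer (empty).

After 1 (send(from=A, to=C, msg='start')): A:[] B:[] C:[start] D:[]
After 2 (send(from=C, to=B, msg='stop')): A:[] B:[stop] C:[start] D:[]
After 3 (send(from=C, to=A, msg='data')): A:[data] B:[stop] C:[start] D:[]
After 4 (send(from=C, to=A, msg='resp')): A:[data,resp] B:[stop] C:[start] D:[]
After 5 (process(B)): A:[data,resp] B:[] C:[start] D:[]

data,resp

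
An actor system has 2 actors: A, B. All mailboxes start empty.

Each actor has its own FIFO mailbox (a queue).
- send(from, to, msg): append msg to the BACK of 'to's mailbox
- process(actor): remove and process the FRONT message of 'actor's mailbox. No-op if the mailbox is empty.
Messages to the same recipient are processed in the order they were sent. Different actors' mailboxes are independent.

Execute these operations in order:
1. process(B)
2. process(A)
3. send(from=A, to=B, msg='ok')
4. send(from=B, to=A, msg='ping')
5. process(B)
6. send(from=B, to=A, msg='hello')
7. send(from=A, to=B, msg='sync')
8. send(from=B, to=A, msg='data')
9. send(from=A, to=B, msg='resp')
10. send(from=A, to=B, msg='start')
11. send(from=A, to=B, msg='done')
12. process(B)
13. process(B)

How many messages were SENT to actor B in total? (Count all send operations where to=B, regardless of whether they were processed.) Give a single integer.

Answer: 5

Derivation:
After 1 (process(B)): A:[] B:[]
After 2 (process(A)): A:[] B:[]
After 3 (send(from=A, to=B, msg='ok')): A:[] B:[ok]
After 4 (send(from=B, to=A, msg='ping')): A:[ping] B:[ok]
After 5 (process(B)): A:[ping] B:[]
After 6 (send(from=B, to=A, msg='hello')): A:[ping,hello] B:[]
After 7 (send(from=A, to=B, msg='sync')): A:[ping,hello] B:[sync]
After 8 (send(from=B, to=A, msg='data')): A:[ping,hello,data] B:[sync]
After 9 (send(from=A, to=B, msg='resp')): A:[ping,hello,data] B:[sync,resp]
After 10 (send(from=A, to=B, msg='start')): A:[ping,hello,data] B:[sync,resp,start]
After 11 (send(from=A, to=B, msg='done')): A:[ping,hello,data] B:[sync,resp,start,done]
After 12 (process(B)): A:[ping,hello,data] B:[resp,start,done]
After 13 (process(B)): A:[ping,hello,data] B:[start,done]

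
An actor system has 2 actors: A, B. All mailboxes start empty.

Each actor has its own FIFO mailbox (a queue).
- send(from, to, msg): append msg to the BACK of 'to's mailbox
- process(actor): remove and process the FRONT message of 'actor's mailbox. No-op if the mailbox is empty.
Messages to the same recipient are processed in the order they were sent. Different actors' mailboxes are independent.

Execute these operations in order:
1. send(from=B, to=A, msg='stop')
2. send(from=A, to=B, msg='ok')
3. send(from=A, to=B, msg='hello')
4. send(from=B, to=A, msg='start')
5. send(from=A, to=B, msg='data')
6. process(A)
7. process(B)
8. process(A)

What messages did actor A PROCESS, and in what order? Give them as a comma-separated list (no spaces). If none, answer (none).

After 1 (send(from=B, to=A, msg='stop')): A:[stop] B:[]
After 2 (send(from=A, to=B, msg='ok')): A:[stop] B:[ok]
After 3 (send(from=A, to=B, msg='hello')): A:[stop] B:[ok,hello]
After 4 (send(from=B, to=A, msg='start')): A:[stop,start] B:[ok,hello]
After 5 (send(from=A, to=B, msg='data')): A:[stop,start] B:[ok,hello,data]
After 6 (process(A)): A:[start] B:[ok,hello,data]
After 7 (process(B)): A:[start] B:[hello,data]
After 8 (process(A)): A:[] B:[hello,data]

Answer: stop,start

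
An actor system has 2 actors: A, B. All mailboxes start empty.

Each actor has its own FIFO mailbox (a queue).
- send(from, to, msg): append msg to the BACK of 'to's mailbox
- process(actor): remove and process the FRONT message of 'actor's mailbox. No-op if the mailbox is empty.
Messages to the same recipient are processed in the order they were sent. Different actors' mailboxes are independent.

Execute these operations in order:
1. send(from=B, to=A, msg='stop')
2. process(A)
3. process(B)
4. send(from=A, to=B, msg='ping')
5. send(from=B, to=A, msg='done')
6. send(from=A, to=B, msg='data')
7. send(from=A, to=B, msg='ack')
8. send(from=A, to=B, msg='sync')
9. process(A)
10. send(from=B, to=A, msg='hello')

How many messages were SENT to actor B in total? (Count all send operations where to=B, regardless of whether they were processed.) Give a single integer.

Answer: 4

Derivation:
After 1 (send(from=B, to=A, msg='stop')): A:[stop] B:[]
After 2 (process(A)): A:[] B:[]
After 3 (process(B)): A:[] B:[]
After 4 (send(from=A, to=B, msg='ping')): A:[] B:[ping]
After 5 (send(from=B, to=A, msg='done')): A:[done] B:[ping]
After 6 (send(from=A, to=B, msg='data')): A:[done] B:[ping,data]
After 7 (send(from=A, to=B, msg='ack')): A:[done] B:[ping,data,ack]
After 8 (send(from=A, to=B, msg='sync')): A:[done] B:[ping,data,ack,sync]
After 9 (process(A)): A:[] B:[ping,data,ack,sync]
After 10 (send(from=B, to=A, msg='hello')): A:[hello] B:[ping,data,ack,sync]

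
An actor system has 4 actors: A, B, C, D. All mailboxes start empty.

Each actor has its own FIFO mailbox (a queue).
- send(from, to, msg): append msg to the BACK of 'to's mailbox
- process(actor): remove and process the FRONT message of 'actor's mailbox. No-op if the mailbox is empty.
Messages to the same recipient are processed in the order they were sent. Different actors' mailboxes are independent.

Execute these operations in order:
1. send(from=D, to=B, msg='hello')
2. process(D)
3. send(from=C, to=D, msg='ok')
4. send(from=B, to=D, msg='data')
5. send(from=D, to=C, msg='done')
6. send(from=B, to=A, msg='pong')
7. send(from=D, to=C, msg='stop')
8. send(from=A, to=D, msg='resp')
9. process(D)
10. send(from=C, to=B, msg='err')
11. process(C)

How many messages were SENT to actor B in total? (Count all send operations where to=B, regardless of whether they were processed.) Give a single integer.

Answer: 2

Derivation:
After 1 (send(from=D, to=B, msg='hello')): A:[] B:[hello] C:[] D:[]
After 2 (process(D)): A:[] B:[hello] C:[] D:[]
After 3 (send(from=C, to=D, msg='ok')): A:[] B:[hello] C:[] D:[ok]
After 4 (send(from=B, to=D, msg='data')): A:[] B:[hello] C:[] D:[ok,data]
After 5 (send(from=D, to=C, msg='done')): A:[] B:[hello] C:[done] D:[ok,data]
After 6 (send(from=B, to=A, msg='pong')): A:[pong] B:[hello] C:[done] D:[ok,data]
After 7 (send(from=D, to=C, msg='stop')): A:[pong] B:[hello] C:[done,stop] D:[ok,data]
After 8 (send(from=A, to=D, msg='resp')): A:[pong] B:[hello] C:[done,stop] D:[ok,data,resp]
After 9 (process(D)): A:[pong] B:[hello] C:[done,stop] D:[data,resp]
After 10 (send(from=C, to=B, msg='err')): A:[pong] B:[hello,err] C:[done,stop] D:[data,resp]
After 11 (process(C)): A:[pong] B:[hello,err] C:[stop] D:[data,resp]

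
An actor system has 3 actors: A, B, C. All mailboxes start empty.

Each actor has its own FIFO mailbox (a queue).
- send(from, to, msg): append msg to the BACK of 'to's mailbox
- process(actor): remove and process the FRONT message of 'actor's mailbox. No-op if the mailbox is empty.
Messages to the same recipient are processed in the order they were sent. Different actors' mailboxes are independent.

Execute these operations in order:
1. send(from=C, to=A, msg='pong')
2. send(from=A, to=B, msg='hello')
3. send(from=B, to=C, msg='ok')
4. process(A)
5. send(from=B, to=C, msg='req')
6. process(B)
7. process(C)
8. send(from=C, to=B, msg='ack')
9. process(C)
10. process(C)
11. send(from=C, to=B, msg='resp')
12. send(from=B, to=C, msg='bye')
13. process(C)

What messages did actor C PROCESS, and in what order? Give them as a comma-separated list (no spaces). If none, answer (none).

Answer: ok,req,bye

Derivation:
After 1 (send(from=C, to=A, msg='pong')): A:[pong] B:[] C:[]
After 2 (send(from=A, to=B, msg='hello')): A:[pong] B:[hello] C:[]
After 3 (send(from=B, to=C, msg='ok')): A:[pong] B:[hello] C:[ok]
After 4 (process(A)): A:[] B:[hello] C:[ok]
After 5 (send(from=B, to=C, msg='req')): A:[] B:[hello] C:[ok,req]
After 6 (process(B)): A:[] B:[] C:[ok,req]
After 7 (process(C)): A:[] B:[] C:[req]
After 8 (send(from=C, to=B, msg='ack')): A:[] B:[ack] C:[req]
After 9 (process(C)): A:[] B:[ack] C:[]
After 10 (process(C)): A:[] B:[ack] C:[]
After 11 (send(from=C, to=B, msg='resp')): A:[] B:[ack,resp] C:[]
After 12 (send(from=B, to=C, msg='bye')): A:[] B:[ack,resp] C:[bye]
After 13 (process(C)): A:[] B:[ack,resp] C:[]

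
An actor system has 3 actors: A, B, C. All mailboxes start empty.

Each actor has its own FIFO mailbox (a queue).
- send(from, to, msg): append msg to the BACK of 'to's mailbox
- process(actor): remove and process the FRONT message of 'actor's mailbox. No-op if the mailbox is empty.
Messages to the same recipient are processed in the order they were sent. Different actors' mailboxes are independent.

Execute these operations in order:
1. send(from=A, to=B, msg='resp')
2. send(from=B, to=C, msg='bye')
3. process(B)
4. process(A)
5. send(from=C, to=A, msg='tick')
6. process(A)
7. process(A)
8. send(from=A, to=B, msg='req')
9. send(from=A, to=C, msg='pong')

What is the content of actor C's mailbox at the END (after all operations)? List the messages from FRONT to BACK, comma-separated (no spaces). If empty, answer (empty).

After 1 (send(from=A, to=B, msg='resp')): A:[] B:[resp] C:[]
After 2 (send(from=B, to=C, msg='bye')): A:[] B:[resp] C:[bye]
After 3 (process(B)): A:[] B:[] C:[bye]
After 4 (process(A)): A:[] B:[] C:[bye]
After 5 (send(from=C, to=A, msg='tick')): A:[tick] B:[] C:[bye]
After 6 (process(A)): A:[] B:[] C:[bye]
After 7 (process(A)): A:[] B:[] C:[bye]
After 8 (send(from=A, to=B, msg='req')): A:[] B:[req] C:[bye]
After 9 (send(from=A, to=C, msg='pong')): A:[] B:[req] C:[bye,pong]

Answer: bye,pong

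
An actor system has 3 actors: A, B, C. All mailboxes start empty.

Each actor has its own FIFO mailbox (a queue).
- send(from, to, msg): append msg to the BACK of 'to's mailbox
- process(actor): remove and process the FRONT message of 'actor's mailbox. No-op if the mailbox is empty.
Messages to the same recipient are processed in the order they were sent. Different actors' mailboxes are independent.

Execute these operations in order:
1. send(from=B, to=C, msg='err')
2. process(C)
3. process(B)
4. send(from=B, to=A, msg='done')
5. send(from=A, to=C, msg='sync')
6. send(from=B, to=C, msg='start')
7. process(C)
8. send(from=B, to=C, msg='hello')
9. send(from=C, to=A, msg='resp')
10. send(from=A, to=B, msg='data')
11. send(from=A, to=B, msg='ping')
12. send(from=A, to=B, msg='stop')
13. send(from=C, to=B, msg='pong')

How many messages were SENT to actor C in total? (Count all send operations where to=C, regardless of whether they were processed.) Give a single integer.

After 1 (send(from=B, to=C, msg='err')): A:[] B:[] C:[err]
After 2 (process(C)): A:[] B:[] C:[]
After 3 (process(B)): A:[] B:[] C:[]
After 4 (send(from=B, to=A, msg='done')): A:[done] B:[] C:[]
After 5 (send(from=A, to=C, msg='sync')): A:[done] B:[] C:[sync]
After 6 (send(from=B, to=C, msg='start')): A:[done] B:[] C:[sync,start]
After 7 (process(C)): A:[done] B:[] C:[start]
After 8 (send(from=B, to=C, msg='hello')): A:[done] B:[] C:[start,hello]
After 9 (send(from=C, to=A, msg='resp')): A:[done,resp] B:[] C:[start,hello]
After 10 (send(from=A, to=B, msg='data')): A:[done,resp] B:[data] C:[start,hello]
After 11 (send(from=A, to=B, msg='ping')): A:[done,resp] B:[data,ping] C:[start,hello]
After 12 (send(from=A, to=B, msg='stop')): A:[done,resp] B:[data,ping,stop] C:[start,hello]
After 13 (send(from=C, to=B, msg='pong')): A:[done,resp] B:[data,ping,stop,pong] C:[start,hello]

Answer: 4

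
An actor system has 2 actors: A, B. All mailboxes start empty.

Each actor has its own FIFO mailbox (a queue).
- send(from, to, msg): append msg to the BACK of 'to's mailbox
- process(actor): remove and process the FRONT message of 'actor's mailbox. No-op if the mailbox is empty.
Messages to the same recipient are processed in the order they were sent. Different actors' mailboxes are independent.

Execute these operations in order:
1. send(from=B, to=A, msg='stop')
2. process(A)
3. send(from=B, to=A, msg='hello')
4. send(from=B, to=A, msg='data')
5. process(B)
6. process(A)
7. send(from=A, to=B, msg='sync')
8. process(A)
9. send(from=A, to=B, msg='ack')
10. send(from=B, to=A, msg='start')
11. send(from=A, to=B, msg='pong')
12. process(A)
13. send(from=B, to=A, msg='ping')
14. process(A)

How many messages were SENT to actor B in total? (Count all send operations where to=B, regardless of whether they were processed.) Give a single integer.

Answer: 3

Derivation:
After 1 (send(from=B, to=A, msg='stop')): A:[stop] B:[]
After 2 (process(A)): A:[] B:[]
After 3 (send(from=B, to=A, msg='hello')): A:[hello] B:[]
After 4 (send(from=B, to=A, msg='data')): A:[hello,data] B:[]
After 5 (process(B)): A:[hello,data] B:[]
After 6 (process(A)): A:[data] B:[]
After 7 (send(from=A, to=B, msg='sync')): A:[data] B:[sync]
After 8 (process(A)): A:[] B:[sync]
After 9 (send(from=A, to=B, msg='ack')): A:[] B:[sync,ack]
After 10 (send(from=B, to=A, msg='start')): A:[start] B:[sync,ack]
After 11 (send(from=A, to=B, msg='pong')): A:[start] B:[sync,ack,pong]
After 12 (process(A)): A:[] B:[sync,ack,pong]
After 13 (send(from=B, to=A, msg='ping')): A:[ping] B:[sync,ack,pong]
After 14 (process(A)): A:[] B:[sync,ack,pong]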